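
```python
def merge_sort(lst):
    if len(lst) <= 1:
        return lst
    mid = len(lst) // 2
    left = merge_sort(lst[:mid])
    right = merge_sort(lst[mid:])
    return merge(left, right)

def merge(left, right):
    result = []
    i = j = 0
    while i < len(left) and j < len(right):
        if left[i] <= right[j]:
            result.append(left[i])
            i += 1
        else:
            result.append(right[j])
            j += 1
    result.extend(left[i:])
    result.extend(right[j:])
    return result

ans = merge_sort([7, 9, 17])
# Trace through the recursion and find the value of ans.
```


merge_sort([7, 9, 17])
Split into [7] and [9, 17]
Left sorted: [7]
Right sorted: [9, 17]
Merge [7] and [9, 17]
= [7, 9, 17]


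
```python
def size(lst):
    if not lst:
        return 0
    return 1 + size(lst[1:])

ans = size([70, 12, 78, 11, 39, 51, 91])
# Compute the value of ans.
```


size([70, 12, 78, 11, 39, 51, 91])
= 1 + size([12, 78, 11, 39, 51, 91])
= 1 + 1 + size([78, 11, 39, 51, 91])
= 1 + 1 + 1 + size([11, 39, 51, 91])
= 1 + 1 + 1 + 1 + size([39, 51, 91])
= 1 + 1 + 1 + 1 + 1 + size([51, 91])
= 1 + 1 + 1 + 1 + 1 + 1 + size([91])
= 1 + 1 + 1 + 1 + 1 + 1 + 1 + size([])
= 1 + 1 + 1 + 1 + 1 + 1 + 1 + 0
= 7


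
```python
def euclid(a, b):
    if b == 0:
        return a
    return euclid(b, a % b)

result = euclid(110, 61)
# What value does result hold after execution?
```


euclid(110, 61)
= euclid(61, 110 % 61) = euclid(61, 49)
= euclid(49, 61 % 49) = euclid(49, 12)
= euclid(12, 49 % 12) = euclid(12, 1)
= euclid(1, 12 % 1) = euclid(1, 0)
b == 0, return a = 1


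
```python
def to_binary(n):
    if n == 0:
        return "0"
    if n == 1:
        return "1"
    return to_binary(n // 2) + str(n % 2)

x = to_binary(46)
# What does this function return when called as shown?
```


to_binary(46)
= to_binary(23) + "0"
= to_binary(11) + "1" + "0"
= to_binary(5) + "1" + "1" + "0"
= to_binary(2) + "1" + "1" + "1" + "0"
= to_binary(1) + "0" + "1" + "1" + "1" + "0"
= "1" + "0" + "1" + "1" + "1" + "0"
= "101110"


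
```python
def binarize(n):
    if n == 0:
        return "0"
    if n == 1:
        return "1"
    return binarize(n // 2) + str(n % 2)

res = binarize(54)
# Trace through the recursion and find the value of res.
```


binarize(54)
= binarize(27) + "0"
= binarize(13) + "1" + "0"
= binarize(6) + "1" + "1" + "0"
= binarize(3) + "0" + "1" + "1" + "0"
= binarize(1) + "1" + "0" + "1" + "1" + "0"
= "1" + "1" + "0" + "1" + "1" + "0"
= "110110"


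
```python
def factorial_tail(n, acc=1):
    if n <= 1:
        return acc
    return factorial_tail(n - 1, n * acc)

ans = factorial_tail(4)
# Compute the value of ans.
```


factorial_tail(4, 1)
= factorial_tail(3, 4 * 1) = factorial_tail(3, 4)
= factorial_tail(2, 3 * 4) = factorial_tail(2, 12)
= factorial_tail(1, 2 * 12) = factorial_tail(1, 24)
n <= 1, return acc = 24


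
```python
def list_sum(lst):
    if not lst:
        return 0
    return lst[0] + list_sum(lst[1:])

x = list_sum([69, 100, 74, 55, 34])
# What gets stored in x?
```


list_sum([69, 100, 74, 55, 34])
= 69 + list_sum([100, 74, 55, 34])
= 69 + 100 + list_sum([74, 55, 34])
= 69 + 100 + 74 + list_sum([55, 34])
= 69 + 100 + 74 + 55 + list_sum([34])
= 69 + 100 + 74 + 55 + 34 + list_sum([])
= 69 + 100 + 74 + 55 + 34 + 0
= 332


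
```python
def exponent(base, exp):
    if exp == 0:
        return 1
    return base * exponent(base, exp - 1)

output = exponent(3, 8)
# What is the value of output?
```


exponent(3, 8)
= 3 * exponent(3, 7)
= 3 * 3 * exponent(3, 6)
= 3 * 3 * 3 * exponent(3, 5)
= 3 * 3 * 3 * 3 * exponent(3, 4)
= 3 * 3 * 3 * 3 * 3 * exponent(3, 3)
= 3 * 3 * 3 * 3 * 3 * 3 * exponent(3, 2)
= 3 * 3 * 3 * 3 * 3 * 3 * 3 * exponent(3, 1)
= 3 * 3 * 3 * 3 * 3 * 3 * 3 * 3 * exponent(3, 0)
= 3 * 3 * 3 * 3 * 3 * 3 * 3 * 3 * 1
= 6561


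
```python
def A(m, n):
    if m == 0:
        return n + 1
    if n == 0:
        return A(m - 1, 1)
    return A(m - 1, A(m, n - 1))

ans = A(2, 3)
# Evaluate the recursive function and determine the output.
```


A(2, 3)
= A(1, A(2, 2))
First compute A(2, 2) = 7
= A(1, 7)
= 9


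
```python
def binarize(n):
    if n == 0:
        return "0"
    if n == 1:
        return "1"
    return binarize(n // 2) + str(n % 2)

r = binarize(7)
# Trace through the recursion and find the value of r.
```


binarize(7)
= binarize(3) + "1"
= binarize(1) + "1" + "1"
= "1" + "1" + "1"
= "111"


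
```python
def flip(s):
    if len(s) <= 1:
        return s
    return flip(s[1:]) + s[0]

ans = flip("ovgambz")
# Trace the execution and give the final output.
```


flip("ovgambz")
= flip("vgambz") + "o"
= flip("gambz") + "v" + "o"
= flip("ambz") + "g" + "v" + "o"
= flip("mbz") + "a" + "g" + "v" + "o"
= flip("bz") + "m" + "a" + "g" + "v" + "o"
= flip("z") + "b" + "m" + "a" + "g" + "v" + "o"
= "z" + "b" + "m" + "a" + "g" + "v" + "o"
= "zbmagvo"


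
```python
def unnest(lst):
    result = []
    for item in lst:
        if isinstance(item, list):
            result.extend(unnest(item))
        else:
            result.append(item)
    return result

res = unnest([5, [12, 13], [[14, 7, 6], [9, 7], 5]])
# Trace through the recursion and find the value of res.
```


unnest([5, [12, 13], [[14, 7, 6], [9, 7], 5]])
Processing each element:
  5 is not a list -> append 5
  [12, 13] is a list -> unnest recursively -> [12, 13]
  [[14, 7, 6], [9, 7], 5] is a list -> unnest recursively -> [14, 7, 6, 9, 7, 5]
= [5, 12, 13, 14, 7, 6, 9, 7, 5]


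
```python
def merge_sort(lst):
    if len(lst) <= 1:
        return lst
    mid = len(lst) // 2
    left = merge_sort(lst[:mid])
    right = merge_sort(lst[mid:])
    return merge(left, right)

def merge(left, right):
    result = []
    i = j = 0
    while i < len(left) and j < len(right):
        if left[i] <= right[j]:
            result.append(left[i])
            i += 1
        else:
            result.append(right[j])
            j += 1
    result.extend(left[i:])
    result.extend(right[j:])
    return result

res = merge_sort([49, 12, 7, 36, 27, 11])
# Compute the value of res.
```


merge_sort([49, 12, 7, 36, 27, 11])
Split into [49, 12, 7] and [36, 27, 11]
Left sorted: [7, 12, 49]
Right sorted: [11, 27, 36]
Merge [7, 12, 49] and [11, 27, 36]
= [7, 11, 12, 27, 36, 49]


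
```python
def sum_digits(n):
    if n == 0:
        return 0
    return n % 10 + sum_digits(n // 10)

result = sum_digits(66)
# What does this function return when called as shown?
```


sum_digits(66)
= 6 + sum_digits(6)
= 6 + 6 + sum_digits(0)
= 6 + 6 + 0
= 12


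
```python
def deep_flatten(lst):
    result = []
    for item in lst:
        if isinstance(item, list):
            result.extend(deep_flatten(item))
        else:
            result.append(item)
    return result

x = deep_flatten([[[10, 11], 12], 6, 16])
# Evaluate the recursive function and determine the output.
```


deep_flatten([[[10, 11], 12], 6, 16])
Processing each element:
  [[10, 11], 12] is a list -> deep_flatten recursively -> [10, 11, 12]
  6 is not a list -> append 6
  16 is not a list -> append 16
= [10, 11, 12, 6, 16]


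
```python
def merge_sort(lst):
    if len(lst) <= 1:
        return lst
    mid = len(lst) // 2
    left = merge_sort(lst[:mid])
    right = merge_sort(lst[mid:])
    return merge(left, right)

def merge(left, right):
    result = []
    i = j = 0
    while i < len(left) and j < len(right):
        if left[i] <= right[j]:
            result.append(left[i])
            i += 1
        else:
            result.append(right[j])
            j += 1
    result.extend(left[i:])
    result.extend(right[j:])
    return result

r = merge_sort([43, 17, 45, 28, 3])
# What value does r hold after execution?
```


merge_sort([43, 17, 45, 28, 3])
Split into [43, 17] and [45, 28, 3]
Left sorted: [17, 43]
Right sorted: [3, 28, 45]
Merge [17, 43] and [3, 28, 45]
= [3, 17, 28, 43, 45]


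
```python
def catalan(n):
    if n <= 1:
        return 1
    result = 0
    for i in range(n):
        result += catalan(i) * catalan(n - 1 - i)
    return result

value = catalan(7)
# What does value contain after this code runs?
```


catalan(7)
= sum of catalan(i) * catalan(7-1-i) for i in 0..6
First compute sub-values bottom-up:
  catalan(0) = 1, catalan(1) = 1
  catalan(2) = 1*1 + 1*1 = 2
  catalan(3) = 1*2 + 1*1 + 2*1 = 5
  catalan(4) = 1*5 + 1*2 + 2*1 + 5*1 = 14
  catalan(5) = 1*14 + 1*5 + 2*2 + 5*1 + 14*1 = 42
  catalan(6) = 1*42 + 1*14 + 2*5 + 5*2 + 14*1 + 42*1 = 132
Now catalan(7):
  catalan(0)*catalan(6) = 1*132 = 132
  catalan(1)*catalan(5) = 1*42 = 42
  catalan(2)*catalan(4) = 2*14 = 28
  catalan(3)*catalan(3) = 5*5 = 25
  catalan(4)*catalan(2) = 14*2 = 28
  catalan(5)*catalan(1) = 42*1 = 42
  catalan(6)*catalan(0) = 132*1 = 132
= 132 + 42 + 28 + 25 + 28 + 42 + 132
= 429


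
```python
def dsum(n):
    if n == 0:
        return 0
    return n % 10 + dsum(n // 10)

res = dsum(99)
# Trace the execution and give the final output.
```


dsum(99)
= 9 + dsum(9)
= 9 + 9 + dsum(0)
= 9 + 9 + 0
= 18


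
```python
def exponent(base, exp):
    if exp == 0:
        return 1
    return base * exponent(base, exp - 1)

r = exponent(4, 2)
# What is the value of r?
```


exponent(4, 2)
= 4 * exponent(4, 1)
= 4 * 4 * exponent(4, 0)
= 4 * 4 * 1
= 16


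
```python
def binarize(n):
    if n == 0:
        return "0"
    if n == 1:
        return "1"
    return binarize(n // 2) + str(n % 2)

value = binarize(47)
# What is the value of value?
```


binarize(47)
= binarize(23) + "1"
= binarize(11) + "1" + "1"
= binarize(5) + "1" + "1" + "1"
= binarize(2) + "1" + "1" + "1" + "1"
= binarize(1) + "0" + "1" + "1" + "1" + "1"
= "1" + "0" + "1" + "1" + "1" + "1"
= "101111"


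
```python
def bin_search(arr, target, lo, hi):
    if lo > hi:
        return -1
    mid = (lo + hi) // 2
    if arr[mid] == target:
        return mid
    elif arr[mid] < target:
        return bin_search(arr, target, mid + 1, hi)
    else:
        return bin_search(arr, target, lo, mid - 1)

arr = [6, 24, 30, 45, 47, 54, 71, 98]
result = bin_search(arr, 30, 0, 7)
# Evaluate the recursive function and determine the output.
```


bin_search(arr, 30, 0, 7)
lo=0, hi=7, mid=3, arr[mid]=45
45 > 30, search left half
lo=0, hi=2, mid=1, arr[mid]=24
24 < 30, search right half
lo=2, hi=2, mid=2, arr[mid]=30
arr[2] == 30, found at index 2
= 2


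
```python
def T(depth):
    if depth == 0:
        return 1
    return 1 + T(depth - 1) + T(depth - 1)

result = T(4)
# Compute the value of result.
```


T(4)
= 1 + T(3) + T(3)
= 1 + 2 * T(3)
T(k) = 2^(k+1) - 1
T(0) = 1
T(1) = 3
T(2) = 7
T(3) = 15
T(4) = 31
T(4) = 2^5 - 1 = 31


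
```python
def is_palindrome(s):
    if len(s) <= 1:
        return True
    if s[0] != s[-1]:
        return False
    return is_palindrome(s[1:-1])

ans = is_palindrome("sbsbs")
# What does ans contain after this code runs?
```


is_palindrome("sbsbs")
"sbsbs": s[0]='s' == s[-1]='s' -> is_palindrome("bsb")
"bsb": s[0]='b' == s[-1]='b' -> is_palindrome("s")
"s": len <= 1 -> True
= True


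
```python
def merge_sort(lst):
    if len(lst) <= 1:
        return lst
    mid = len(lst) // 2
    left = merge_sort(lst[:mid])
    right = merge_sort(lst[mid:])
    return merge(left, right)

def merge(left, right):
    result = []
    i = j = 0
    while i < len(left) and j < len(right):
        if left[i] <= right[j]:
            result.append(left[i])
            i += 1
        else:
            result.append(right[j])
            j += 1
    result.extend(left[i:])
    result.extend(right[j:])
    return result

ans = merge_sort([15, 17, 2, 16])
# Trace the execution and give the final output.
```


merge_sort([15, 17, 2, 16])
Split into [15, 17] and [2, 16]
Left sorted: [15, 17]
Right sorted: [2, 16]
Merge [15, 17] and [2, 16]
= [2, 15, 16, 17]


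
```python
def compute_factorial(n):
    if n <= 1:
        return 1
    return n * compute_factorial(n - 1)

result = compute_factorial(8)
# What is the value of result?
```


compute_factorial(8)
= 8 * compute_factorial(7)
= 8 * 7 * compute_factorial(6)
= 8 * 7 * 6 * compute_factorial(5)
= 8 * 7 * 6 * 5 * compute_factorial(4)
= 8 * 7 * 6 * 5 * 4 * compute_factorial(3)
= 8 * 7 * 6 * 5 * 4 * 3 * compute_factorial(2)
= 8 * 7 * 6 * 5 * 4 * 3 * 2 * compute_factorial(1)
= 8 * 7 * 6 * 5 * 4 * 3 * 2 * 1
= 40320


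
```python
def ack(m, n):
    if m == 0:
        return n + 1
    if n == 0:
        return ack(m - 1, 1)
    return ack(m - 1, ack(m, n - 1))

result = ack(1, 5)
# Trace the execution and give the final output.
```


ack(1, 5)
= ack(0, ack(1, 4))
First compute ack(1, 4) = 6
= ack(0, 6)
= 7


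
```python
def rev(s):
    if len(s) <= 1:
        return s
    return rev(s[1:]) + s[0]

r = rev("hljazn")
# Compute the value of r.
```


rev("hljazn")
= rev("ljazn") + "h"
= rev("jazn") + "l" + "h"
= rev("azn") + "j" + "l" + "h"
= rev("zn") + "a" + "j" + "l" + "h"
= rev("n") + "z" + "a" + "j" + "l" + "h"
= "n" + "z" + "a" + "j" + "l" + "h"
= "nzajlh"


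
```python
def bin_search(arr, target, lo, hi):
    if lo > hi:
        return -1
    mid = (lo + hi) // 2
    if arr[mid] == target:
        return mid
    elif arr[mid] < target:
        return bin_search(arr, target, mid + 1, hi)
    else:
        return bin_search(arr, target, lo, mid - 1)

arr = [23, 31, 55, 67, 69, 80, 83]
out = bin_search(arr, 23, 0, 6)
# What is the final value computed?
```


bin_search(arr, 23, 0, 6)
lo=0, hi=6, mid=3, arr[mid]=67
67 > 23, search left half
lo=0, hi=2, mid=1, arr[mid]=31
31 > 23, search left half
lo=0, hi=0, mid=0, arr[mid]=23
arr[0] == 23, found at index 0
= 0


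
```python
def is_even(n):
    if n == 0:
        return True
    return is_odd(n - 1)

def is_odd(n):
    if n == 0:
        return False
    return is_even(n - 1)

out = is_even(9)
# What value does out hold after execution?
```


is_even(9)
= is_odd(8)
= is_even(7)
= is_odd(6)
= is_even(5)
= is_odd(4)
= is_even(3)
= is_odd(2)
= is_even(1)
= is_odd(0)
n == 0: return False
= False


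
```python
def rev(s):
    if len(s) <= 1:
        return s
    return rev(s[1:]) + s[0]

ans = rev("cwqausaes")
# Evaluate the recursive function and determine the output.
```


rev("cwqausaes")
= rev("wqausaes") + "c"
= rev("qausaes") + "w" + "c"
= rev("ausaes") + "q" + "w" + "c"
= rev("usaes") + "a" + "q" + "w" + "c"
= rev("saes") + "u" + "a" + "q" + "w" + "c"
= rev("aes") + "s" + "u" + "a" + "q" + "w" + "c"
= rev("es") + "a" + "s" + "u" + "a" + "q" + "w" + "c"
= rev("s") + "e" + "a" + "s" + "u" + "a" + "q" + "w" + "c"
= "s" + "e" + "a" + "s" + "u" + "a" + "q" + "w" + "c"
= "seasuaqwc"


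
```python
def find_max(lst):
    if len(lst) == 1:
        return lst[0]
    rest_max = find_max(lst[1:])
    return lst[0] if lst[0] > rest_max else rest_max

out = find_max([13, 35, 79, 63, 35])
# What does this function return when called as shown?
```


find_max([13, 35, 79, 63, 35])
= compare 13 with find_max([35, 79, 63, 35])
= compare 35 with find_max([79, 63, 35])
= compare 79 with find_max([63, 35])
= compare 63 with find_max([35])
Base: find_max([35]) = 35
compare 63 with 35: max = 63
compare 79 with 63: max = 79
compare 35 with 79: max = 79
compare 13 with 79: max = 79
= 79


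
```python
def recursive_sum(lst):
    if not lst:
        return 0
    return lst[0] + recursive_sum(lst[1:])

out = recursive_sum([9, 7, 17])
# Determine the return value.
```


recursive_sum([9, 7, 17])
= 9 + recursive_sum([7, 17])
= 9 + 7 + recursive_sum([17])
= 9 + 7 + 17 + recursive_sum([])
= 9 + 7 + 17 + 0
= 33


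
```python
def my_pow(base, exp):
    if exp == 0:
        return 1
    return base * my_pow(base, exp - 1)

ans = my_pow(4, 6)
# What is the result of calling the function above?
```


my_pow(4, 6)
= 4 * my_pow(4, 5)
= 4 * 4 * my_pow(4, 4)
= 4 * 4 * 4 * my_pow(4, 3)
= 4 * 4 * 4 * 4 * my_pow(4, 2)
= 4 * 4 * 4 * 4 * 4 * my_pow(4, 1)
= 4 * 4 * 4 * 4 * 4 * 4 * my_pow(4, 0)
= 4 * 4 * 4 * 4 * 4 * 4 * 1
= 4096


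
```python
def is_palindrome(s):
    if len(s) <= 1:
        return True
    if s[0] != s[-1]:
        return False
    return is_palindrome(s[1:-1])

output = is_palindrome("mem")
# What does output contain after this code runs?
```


is_palindrome("mem")
"mem": s[0]='m' == s[-1]='m' -> is_palindrome("e")
"e": len <= 1 -> True
= True


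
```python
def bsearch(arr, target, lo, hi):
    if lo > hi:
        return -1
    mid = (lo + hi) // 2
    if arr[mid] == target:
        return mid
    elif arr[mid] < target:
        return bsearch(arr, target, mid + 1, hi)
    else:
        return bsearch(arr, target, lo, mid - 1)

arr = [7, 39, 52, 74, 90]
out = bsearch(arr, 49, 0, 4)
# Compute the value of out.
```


bsearch(arr, 49, 0, 4)
lo=0, hi=4, mid=2, arr[mid]=52
52 > 49, search left half
lo=0, hi=1, mid=0, arr[mid]=7
7 < 49, search right half
lo=1, hi=1, mid=1, arr[mid]=39
39 < 49, search right half
lo > hi, target not found, return -1
= -1


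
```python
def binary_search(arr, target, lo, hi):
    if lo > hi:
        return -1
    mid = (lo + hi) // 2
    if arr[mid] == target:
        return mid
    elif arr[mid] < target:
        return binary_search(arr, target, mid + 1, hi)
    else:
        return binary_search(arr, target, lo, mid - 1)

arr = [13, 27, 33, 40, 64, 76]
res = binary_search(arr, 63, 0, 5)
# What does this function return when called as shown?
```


binary_search(arr, 63, 0, 5)
lo=0, hi=5, mid=2, arr[mid]=33
33 < 63, search right half
lo=3, hi=5, mid=4, arr[mid]=64
64 > 63, search left half
lo=3, hi=3, mid=3, arr[mid]=40
40 < 63, search right half
lo > hi, target not found, return -1
= -1


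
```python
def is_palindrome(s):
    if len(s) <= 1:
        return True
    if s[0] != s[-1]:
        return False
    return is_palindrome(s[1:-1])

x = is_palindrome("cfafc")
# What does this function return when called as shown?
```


is_palindrome("cfafc")
"cfafc": s[0]='c' == s[-1]='c' -> is_palindrome("faf")
"faf": s[0]='f' == s[-1]='f' -> is_palindrome("a")
"a": len <= 1 -> True
= True


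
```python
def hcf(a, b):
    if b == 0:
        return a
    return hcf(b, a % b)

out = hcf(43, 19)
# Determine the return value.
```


hcf(43, 19)
= hcf(19, 43 % 19) = hcf(19, 5)
= hcf(5, 19 % 5) = hcf(5, 4)
= hcf(4, 5 % 4) = hcf(4, 1)
= hcf(1, 4 % 1) = hcf(1, 0)
b == 0, return a = 1


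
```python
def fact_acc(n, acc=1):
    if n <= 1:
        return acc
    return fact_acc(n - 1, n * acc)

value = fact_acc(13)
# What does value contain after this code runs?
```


fact_acc(13, 1)
= fact_acc(12, 13 * 1) = fact_acc(12, 13)
= fact_acc(11, 12 * 13) = fact_acc(11, 156)
= fact_acc(10, 11 * 156) = fact_acc(10, 1716)
= fact_acc(9, 10 * 1716) = fact_acc(9, 17160)
= fact_acc(8, 9 * 17160) = fact_acc(8, 154440)
= fact_acc(7, 8 * 154440) = fact_acc(7, 1235520)
= fact_acc(6, 7 * 1235520) = fact_acc(6, 8648640)
= fact_acc(5, 6 * 8648640) = fact_acc(5, 51891840)
= fact_acc(4, 5 * 51891840) = fact_acc(4, 259459200)
= fact_acc(3, 4 * 259459200) = fact_acc(3, 1037836800)
= fact_acc(2, 3 * 1037836800) = fact_acc(2, 3113510400)
= fact_acc(1, 2 * 3113510400) = fact_acc(1, 6227020800)
n <= 1, return acc = 6227020800


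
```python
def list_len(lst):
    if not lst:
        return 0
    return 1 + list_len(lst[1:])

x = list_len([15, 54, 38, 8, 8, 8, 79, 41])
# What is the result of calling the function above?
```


list_len([15, 54, 38, 8, 8, 8, 79, 41])
= 1 + list_len([54, 38, 8, 8, 8, 79, 41])
= 1 + 1 + list_len([38, 8, 8, 8, 79, 41])
= 1 + 1 + 1 + list_len([8, 8, 8, 79, 41])
= 1 + 1 + 1 + 1 + list_len([8, 8, 79, 41])
= 1 + 1 + 1 + 1 + 1 + list_len([8, 79, 41])
= 1 + 1 + 1 + 1 + 1 + 1 + list_len([79, 41])
= 1 + 1 + 1 + 1 + 1 + 1 + 1 + list_len([41])
= 1 + 1 + 1 + 1 + 1 + 1 + 1 + 1 + list_len([])
= 1 + 1 + 1 + 1 + 1 + 1 + 1 + 1 + 0
= 8


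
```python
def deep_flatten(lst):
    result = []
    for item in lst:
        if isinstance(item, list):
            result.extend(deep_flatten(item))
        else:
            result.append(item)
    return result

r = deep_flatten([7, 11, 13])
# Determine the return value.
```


deep_flatten([7, 11, 13])
Processing each element:
  7 is not a list -> append 7
  11 is not a list -> append 11
  13 is not a list -> append 13
= [7, 11, 13]


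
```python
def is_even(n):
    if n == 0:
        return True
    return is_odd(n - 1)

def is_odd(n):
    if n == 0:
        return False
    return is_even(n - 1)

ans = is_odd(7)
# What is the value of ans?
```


is_odd(7)
= is_even(6)
= is_odd(5)
= is_even(4)
= is_odd(3)
= is_even(2)
= is_odd(1)
= is_even(0)
n == 0: return True
= True


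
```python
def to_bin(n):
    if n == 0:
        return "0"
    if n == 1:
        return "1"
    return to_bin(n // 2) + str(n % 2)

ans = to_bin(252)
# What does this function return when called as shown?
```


to_bin(252)
= to_bin(126) + "0"
= to_bin(63) + "0" + "0"
= to_bin(31) + "1" + "0" + "0"
= to_bin(15) + "1" + "1" + "0" + "0"
= to_bin(7) + "1" + "1" + "1" + "0" + "0"
= to_bin(3) + "1" + "1" + "1" + "1" + "0" + "0"
= to_bin(1) + "1" + "1" + "1" + "1" + "1" + "0" + "0"
= "1" + "1" + "1" + "1" + "1" + "1" + "0" + "0"
= "11111100"


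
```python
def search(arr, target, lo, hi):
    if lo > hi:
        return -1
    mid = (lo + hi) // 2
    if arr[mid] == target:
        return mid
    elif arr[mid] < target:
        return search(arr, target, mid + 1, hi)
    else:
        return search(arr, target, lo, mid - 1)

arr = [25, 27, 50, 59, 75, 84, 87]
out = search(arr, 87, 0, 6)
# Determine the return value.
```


search(arr, 87, 0, 6)
lo=0, hi=6, mid=3, arr[mid]=59
59 < 87, search right half
lo=4, hi=6, mid=5, arr[mid]=84
84 < 87, search right half
lo=6, hi=6, mid=6, arr[mid]=87
arr[6] == 87, found at index 6
= 6


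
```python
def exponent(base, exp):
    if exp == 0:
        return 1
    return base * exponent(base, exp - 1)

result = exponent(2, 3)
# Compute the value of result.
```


exponent(2, 3)
= 2 * exponent(2, 2)
= 2 * 2 * exponent(2, 1)
= 2 * 2 * 2 * exponent(2, 0)
= 2 * 2 * 2 * 1
= 8


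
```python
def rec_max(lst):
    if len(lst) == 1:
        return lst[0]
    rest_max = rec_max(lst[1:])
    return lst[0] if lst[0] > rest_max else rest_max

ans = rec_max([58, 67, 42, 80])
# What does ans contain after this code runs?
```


rec_max([58, 67, 42, 80])
= compare 58 with rec_max([67, 42, 80])
= compare 67 with rec_max([42, 80])
= compare 42 with rec_max([80])
Base: rec_max([80]) = 80
compare 42 with 80: max = 80
compare 67 with 80: max = 80
compare 58 with 80: max = 80
= 80


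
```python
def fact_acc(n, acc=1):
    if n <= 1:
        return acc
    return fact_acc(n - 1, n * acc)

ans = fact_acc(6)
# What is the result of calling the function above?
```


fact_acc(6, 1)
= fact_acc(5, 6 * 1) = fact_acc(5, 6)
= fact_acc(4, 5 * 6) = fact_acc(4, 30)
= fact_acc(3, 4 * 30) = fact_acc(3, 120)
= fact_acc(2, 3 * 120) = fact_acc(2, 360)
= fact_acc(1, 2 * 360) = fact_acc(1, 720)
n <= 1, return acc = 720


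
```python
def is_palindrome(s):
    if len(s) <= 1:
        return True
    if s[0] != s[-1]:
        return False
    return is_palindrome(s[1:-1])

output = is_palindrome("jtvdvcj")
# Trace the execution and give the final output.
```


is_palindrome("jtvdvcj")
"jtvdvcj": s[0]='j' == s[-1]='j' -> is_palindrome("tvdvc")
"tvdvc": s[0]='t' != s[-1]='c' -> False
= False


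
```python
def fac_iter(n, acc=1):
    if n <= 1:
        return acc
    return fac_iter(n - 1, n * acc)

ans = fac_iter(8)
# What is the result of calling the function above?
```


fac_iter(8, 1)
= fac_iter(7, 8 * 1) = fac_iter(7, 8)
= fac_iter(6, 7 * 8) = fac_iter(6, 56)
= fac_iter(5, 6 * 56) = fac_iter(5, 336)
= fac_iter(4, 5 * 336) = fac_iter(4, 1680)
= fac_iter(3, 4 * 1680) = fac_iter(3, 6720)
= fac_iter(2, 3 * 6720) = fac_iter(2, 20160)
= fac_iter(1, 2 * 20160) = fac_iter(1, 40320)
n <= 1, return acc = 40320


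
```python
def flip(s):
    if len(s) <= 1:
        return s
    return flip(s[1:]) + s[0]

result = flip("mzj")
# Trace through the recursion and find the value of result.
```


flip("mzj")
= flip("zj") + "m"
= flip("j") + "z" + "m"
= "j" + "z" + "m"
= "jzm"


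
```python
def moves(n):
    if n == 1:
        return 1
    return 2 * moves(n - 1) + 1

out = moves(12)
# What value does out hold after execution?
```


moves(12)
= 2 * moves(11) + 1
= 2 * (2 * moves(10) + 1) + 1
= 2 * (2 * (2 * moves(9) + 1) + 1) + 1
= 2 * (2 * (2 * (2 * moves(8) + 1) + 1) + 1) + 1
= 2 * (2 * (2 * (2 * (2 * moves(7) + 1) + 1) + 1) + 1) + 1
= 2 * (2 * (2 * (2 * (2 * (2 * moves(6) + 1) + 1) + 1) + 1) + 1) + 1
= 2 * (2 * (2 * (2 * (2 * (2 * (2 * moves(5) + 1) + 1) + 1) + 1) + 1) + 1) + 1
= 2 * (2 * (2 * (2 * (2 * (2 * (2 * (2 * moves(4) + 1) + 1) + 1) + 1) + 1) + 1) + 1) + 1
= 2 * (2 * (2 * (2 * (2 * (2 * (2 * (2 * (2 * moves(3) + 1) + 1) + 1) + 1) + 1) + 1) + 1) + 1) + 1
= 2 * (2 * (2 * (2 * (2 * (2 * (2 * (2 * (2 * (2 * moves(2) + 1) + 1) + 1) + 1) + 1) + 1) + 1) + 1) + 1) + 1
= 2 * (2 * (2 * (2 * (2 * (2 * (2 * (2 * (2 * (2 * (2 * moves(1) + 1) + 1) + 1) + 1) + 1) + 1) + 1) + 1) + 1) + 1) + 1
Now compute bottom-up:
moves(1) = 1
moves(2) = 2 * 1 + 1 = 3
moves(3) = 2 * 3 + 1 = 7
moves(4) = 2 * 7 + 1 = 15
moves(5) = 2 * 15 + 1 = 31
moves(6) = 2 * 31 + 1 = 63
moves(7) = 2 * 63 + 1 = 127
moves(8) = 2 * 127 + 1 = 255
moves(9) = 2 * 255 + 1 = 511
moves(10) = 2 * 511 + 1 = 1023
moves(11) = 2 * 1023 + 1 = 2047
moves(12) = 2 * 2047 + 1 = 4095
= 4095


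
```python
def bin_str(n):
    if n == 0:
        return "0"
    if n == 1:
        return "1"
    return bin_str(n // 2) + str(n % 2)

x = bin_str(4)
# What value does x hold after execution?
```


bin_str(4)
= bin_str(2) + "0"
= bin_str(1) + "0" + "0"
= "1" + "0" + "0"
= "100"


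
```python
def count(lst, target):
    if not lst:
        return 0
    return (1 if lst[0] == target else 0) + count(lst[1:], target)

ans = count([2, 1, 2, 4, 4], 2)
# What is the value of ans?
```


count([2, 1, 2, 4, 4], 2)
lst[0]=2 == 2: 1 + count([1, 2, 4, 4], 2)
lst[0]=1 != 2: 0 + count([2, 4, 4], 2)
lst[0]=2 == 2: 1 + count([4, 4], 2)
lst[0]=4 != 2: 0 + count([4], 2)
lst[0]=4 != 2: 0 + count([], 2)
= 2


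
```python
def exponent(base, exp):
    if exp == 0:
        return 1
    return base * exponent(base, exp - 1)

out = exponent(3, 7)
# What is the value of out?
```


exponent(3, 7)
= 3 * exponent(3, 6)
= 3 * 3 * exponent(3, 5)
= 3 * 3 * 3 * exponent(3, 4)
= 3 * 3 * 3 * 3 * exponent(3, 3)
= 3 * 3 * 3 * 3 * 3 * exponent(3, 2)
= 3 * 3 * 3 * 3 * 3 * 3 * exponent(3, 1)
= 3 * 3 * 3 * 3 * 3 * 3 * 3 * exponent(3, 0)
= 3 * 3 * 3 * 3 * 3 * 3 * 3 * 1
= 2187


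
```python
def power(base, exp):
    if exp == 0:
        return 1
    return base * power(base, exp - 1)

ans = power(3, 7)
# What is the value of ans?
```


power(3, 7)
= 3 * power(3, 6)
= 3 * 3 * power(3, 5)
= 3 * 3 * 3 * power(3, 4)
= 3 * 3 * 3 * 3 * power(3, 3)
= 3 * 3 * 3 * 3 * 3 * power(3, 2)
= 3 * 3 * 3 * 3 * 3 * 3 * power(3, 1)
= 3 * 3 * 3 * 3 * 3 * 3 * 3 * power(3, 0)
= 3 * 3 * 3 * 3 * 3 * 3 * 3 * 1
= 2187


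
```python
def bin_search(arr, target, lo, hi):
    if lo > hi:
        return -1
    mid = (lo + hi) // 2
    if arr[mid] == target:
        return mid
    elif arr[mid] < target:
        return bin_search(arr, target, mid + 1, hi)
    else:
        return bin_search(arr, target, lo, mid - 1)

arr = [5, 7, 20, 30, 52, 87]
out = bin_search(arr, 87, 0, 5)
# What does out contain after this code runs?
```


bin_search(arr, 87, 0, 5)
lo=0, hi=5, mid=2, arr[mid]=20
20 < 87, search right half
lo=3, hi=5, mid=4, arr[mid]=52
52 < 87, search right half
lo=5, hi=5, mid=5, arr[mid]=87
arr[5] == 87, found at index 5
= 5


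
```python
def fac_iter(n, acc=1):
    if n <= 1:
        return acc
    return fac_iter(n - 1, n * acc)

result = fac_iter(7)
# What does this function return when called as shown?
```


fac_iter(7, 1)
= fac_iter(6, 7 * 1) = fac_iter(6, 7)
= fac_iter(5, 6 * 7) = fac_iter(5, 42)
= fac_iter(4, 5 * 42) = fac_iter(4, 210)
= fac_iter(3, 4 * 210) = fac_iter(3, 840)
= fac_iter(2, 3 * 840) = fac_iter(2, 2520)
= fac_iter(1, 2 * 2520) = fac_iter(1, 5040)
n <= 1, return acc = 5040


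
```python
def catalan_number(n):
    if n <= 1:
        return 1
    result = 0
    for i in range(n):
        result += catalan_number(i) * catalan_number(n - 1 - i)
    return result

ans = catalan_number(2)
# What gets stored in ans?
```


catalan_number(2)
= sum of catalan_number(i) * catalan_number(2-1-i) for i in 0..1
  catalan_number(0)*catalan_number(1) = 1*1 = 1
  catalan_number(1)*catalan_number(0) = 1*1 = 1
= 1 + 1
= 2


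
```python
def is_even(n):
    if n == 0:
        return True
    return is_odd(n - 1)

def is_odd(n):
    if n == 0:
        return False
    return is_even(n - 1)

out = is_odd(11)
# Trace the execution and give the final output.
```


is_odd(11)
= is_even(10)
= is_odd(9)
= is_even(8)
= is_odd(7)
= is_even(6)
= is_odd(5)
= is_even(4)
= is_odd(3)
= is_even(2)
= is_odd(1)
= is_even(0)
n == 0: return True
= True


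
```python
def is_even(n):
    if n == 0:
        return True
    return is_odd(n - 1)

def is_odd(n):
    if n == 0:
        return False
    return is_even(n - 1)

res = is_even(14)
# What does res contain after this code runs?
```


is_even(14)
= is_odd(13)
= is_even(12)
= is_odd(11)
= is_even(10)
= is_odd(9)
= is_even(8)
= is_odd(7)
= is_even(6)
= is_odd(5)
= is_even(4)
= is_odd(3)
= is_even(2)
= is_odd(1)
= is_even(0)
n == 0: return True
= True


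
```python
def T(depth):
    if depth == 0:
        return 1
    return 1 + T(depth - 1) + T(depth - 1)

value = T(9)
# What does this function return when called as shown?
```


T(9)
= 1 + T(8) + T(8)
= 1 + 2 * T(8)
T(k) = 2^(k+1) - 1
T(0) = 1
T(1) = 3
T(2) = 7
T(3) = 15
T(4) = 31
T(9) = 2^10 - 1 = 1023


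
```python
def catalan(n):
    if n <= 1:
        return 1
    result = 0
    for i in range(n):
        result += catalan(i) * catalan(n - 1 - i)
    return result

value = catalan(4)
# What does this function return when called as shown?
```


catalan(4)
= sum of catalan(i) * catalan(4-1-i) for i in 0..3
First compute sub-values bottom-up:
  catalan(0) = 1, catalan(1) = 1
  catalan(2) = 1*1 + 1*1 = 2
  catalan(3) = 1*2 + 1*1 + 2*1 = 5
Now catalan(4):
  catalan(0)*catalan(3) = 1*5 = 5
  catalan(1)*catalan(2) = 1*2 = 2
  catalan(2)*catalan(1) = 2*1 = 2
  catalan(3)*catalan(0) = 5*1 = 5
= 5 + 2 + 2 + 5
= 14


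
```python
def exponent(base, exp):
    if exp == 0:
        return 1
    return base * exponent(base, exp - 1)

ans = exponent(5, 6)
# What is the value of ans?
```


exponent(5, 6)
= 5 * exponent(5, 5)
= 5 * 5 * exponent(5, 4)
= 5 * 5 * 5 * exponent(5, 3)
= 5 * 5 * 5 * 5 * exponent(5, 2)
= 5 * 5 * 5 * 5 * 5 * exponent(5, 1)
= 5 * 5 * 5 * 5 * 5 * 5 * exponent(5, 0)
= 5 * 5 * 5 * 5 * 5 * 5 * 1
= 15625


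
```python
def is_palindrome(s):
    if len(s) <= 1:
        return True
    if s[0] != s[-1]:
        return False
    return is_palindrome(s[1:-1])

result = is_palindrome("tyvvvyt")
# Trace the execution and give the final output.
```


is_palindrome("tyvvvyt")
"tyvvvyt": s[0]='t' == s[-1]='t' -> is_palindrome("yvvvy")
"yvvvy": s[0]='y' == s[-1]='y' -> is_palindrome("vvv")
"vvv": s[0]='v' == s[-1]='v' -> is_palindrome("v")
"v": len <= 1 -> True
= True


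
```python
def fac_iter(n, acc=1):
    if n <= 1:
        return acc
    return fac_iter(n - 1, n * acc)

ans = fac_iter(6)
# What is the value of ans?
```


fac_iter(6, 1)
= fac_iter(5, 6 * 1) = fac_iter(5, 6)
= fac_iter(4, 5 * 6) = fac_iter(4, 30)
= fac_iter(3, 4 * 30) = fac_iter(3, 120)
= fac_iter(2, 3 * 120) = fac_iter(2, 360)
= fac_iter(1, 2 * 360) = fac_iter(1, 720)
n <= 1, return acc = 720


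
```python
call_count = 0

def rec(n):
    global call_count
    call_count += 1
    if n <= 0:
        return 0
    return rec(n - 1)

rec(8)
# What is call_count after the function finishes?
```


rec(8) calls rec(7) calls ... calls rec(0)
Total calls: 8 + 1 (for base case) = 9


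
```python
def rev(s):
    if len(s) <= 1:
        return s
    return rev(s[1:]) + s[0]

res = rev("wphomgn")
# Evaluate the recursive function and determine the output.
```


rev("wphomgn")
= rev("phomgn") + "w"
= rev("homgn") + "p" + "w"
= rev("omgn") + "h" + "p" + "w"
= rev("mgn") + "o" + "h" + "p" + "w"
= rev("gn") + "m" + "o" + "h" + "p" + "w"
= rev("n") + "g" + "m" + "o" + "h" + "p" + "w"
= "n" + "g" + "m" + "o" + "h" + "p" + "w"
= "ngmohpw"


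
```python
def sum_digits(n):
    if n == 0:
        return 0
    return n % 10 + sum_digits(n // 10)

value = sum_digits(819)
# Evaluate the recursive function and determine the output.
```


sum_digits(819)
= 9 + sum_digits(81)
= 9 + 1 + sum_digits(8)
= 9 + 1 + 8 + sum_digits(0)
= 9 + 1 + 8 + 0
= 18


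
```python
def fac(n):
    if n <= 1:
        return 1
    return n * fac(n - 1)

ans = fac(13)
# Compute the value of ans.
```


fac(13)
= 13 * fac(12)
= 13 * 12 * fac(11)
= 13 * 12 * 11 * fac(10)
= 13 * 12 * 11 * 10 * fac(9)
= 13 * 12 * 11 * 10 * 9 * fac(8)
= 13 * 12 * 11 * 10 * 9 * 8 * fac(7)
= 13 * 12 * 11 * 10 * 9 * 8 * 7 * fac(6)
= 13 * 12 * 11 * 10 * 9 * 8 * 7 * 6 * fac(5)
= 13 * 12 * 11 * 10 * 9 * 8 * 7 * 6 * 5 * fac(4)
= 13 * 12 * 11 * 10 * 9 * 8 * 7 * 6 * 5 * 4 * fac(3)
= 13 * 12 * 11 * 10 * 9 * 8 * 7 * 6 * 5 * 4 * 3 * fac(2)
= 13 * 12 * 11 * 10 * 9 * 8 * 7 * 6 * 5 * 4 * 3 * 2 * fac(1)
= 13 * 12 * 11 * 10 * 9 * 8 * 7 * 6 * 5 * 4 * 3 * 2 * 1
= 6227020800


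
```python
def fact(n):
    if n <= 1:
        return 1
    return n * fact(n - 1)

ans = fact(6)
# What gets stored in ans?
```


fact(6)
= 6 * fact(5)
= 6 * 5 * fact(4)
= 6 * 5 * 4 * fact(3)
= 6 * 5 * 4 * 3 * fact(2)
= 6 * 5 * 4 * 3 * 2 * fact(1)
= 6 * 5 * 4 * 3 * 2 * 1
= 720


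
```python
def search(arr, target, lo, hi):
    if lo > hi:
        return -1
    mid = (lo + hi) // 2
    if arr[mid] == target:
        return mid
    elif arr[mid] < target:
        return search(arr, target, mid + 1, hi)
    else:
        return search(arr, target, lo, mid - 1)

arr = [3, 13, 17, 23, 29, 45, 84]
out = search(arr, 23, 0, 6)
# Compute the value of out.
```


search(arr, 23, 0, 6)
lo=0, hi=6, mid=3, arr[mid]=23
arr[3] == 23, found at index 3
= 3


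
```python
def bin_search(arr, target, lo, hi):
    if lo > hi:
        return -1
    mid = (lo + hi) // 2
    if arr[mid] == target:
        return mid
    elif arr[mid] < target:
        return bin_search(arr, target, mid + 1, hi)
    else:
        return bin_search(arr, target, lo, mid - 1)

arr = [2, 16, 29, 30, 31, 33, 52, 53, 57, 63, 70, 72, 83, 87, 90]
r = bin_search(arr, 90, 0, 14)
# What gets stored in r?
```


bin_search(arr, 90, 0, 14)
lo=0, hi=14, mid=7, arr[mid]=53
53 < 90, search right half
lo=8, hi=14, mid=11, arr[mid]=72
72 < 90, search right half
lo=12, hi=14, mid=13, arr[mid]=87
87 < 90, search right half
lo=14, hi=14, mid=14, arr[mid]=90
arr[14] == 90, found at index 14
= 14


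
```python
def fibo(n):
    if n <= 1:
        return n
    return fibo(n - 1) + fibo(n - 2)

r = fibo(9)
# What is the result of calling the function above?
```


fibo(9)
= fibo(8) + fibo(7)
= (fibo(7) + fibo(6)) + fibo(7)
Computing bottom-up: fibo(0)=0, fibo(1)=1, fibo(2)=1, fibo(3)=2, fibo(4)=3, fibo(5)=5, fibo(6)=8, fibo(7)=13, fibo(8)=21, fibo(9)=34
= 34


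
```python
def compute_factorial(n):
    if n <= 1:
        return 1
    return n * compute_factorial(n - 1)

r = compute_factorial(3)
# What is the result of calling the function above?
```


compute_factorial(3)
= 3 * compute_factorial(2)
= 3 * 2 * compute_factorial(1)
= 3 * 2 * 1
= 6


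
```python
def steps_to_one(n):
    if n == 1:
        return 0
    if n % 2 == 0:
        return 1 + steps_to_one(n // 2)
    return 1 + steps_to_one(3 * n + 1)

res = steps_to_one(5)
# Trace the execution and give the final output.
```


steps_to_one(5)
5 is odd -> 3*5+1 = 16 -> steps_to_one(16)
16 is even -> steps_to_one(8)
8 is even -> steps_to_one(4)
4 is even -> steps_to_one(2)
2 is even -> steps_to_one(1)
Reached 1 after 5 steps
= 5


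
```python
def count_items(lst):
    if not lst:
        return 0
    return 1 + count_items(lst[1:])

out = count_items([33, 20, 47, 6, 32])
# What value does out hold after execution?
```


count_items([33, 20, 47, 6, 32])
= 1 + count_items([20, 47, 6, 32])
= 1 + 1 + count_items([47, 6, 32])
= 1 + 1 + 1 + count_items([6, 32])
= 1 + 1 + 1 + 1 + count_items([32])
= 1 + 1 + 1 + 1 + 1 + count_items([])
= 1 + 1 + 1 + 1 + 1 + 0
= 5


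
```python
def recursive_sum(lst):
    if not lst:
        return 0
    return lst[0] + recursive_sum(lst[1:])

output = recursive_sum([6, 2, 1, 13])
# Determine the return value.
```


recursive_sum([6, 2, 1, 13])
= 6 + recursive_sum([2, 1, 13])
= 6 + 2 + recursive_sum([1, 13])
= 6 + 2 + 1 + recursive_sum([13])
= 6 + 2 + 1 + 13 + recursive_sum([])
= 6 + 2 + 1 + 13 + 0
= 22


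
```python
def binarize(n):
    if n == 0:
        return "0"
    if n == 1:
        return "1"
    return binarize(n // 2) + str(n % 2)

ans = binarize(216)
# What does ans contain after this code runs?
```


binarize(216)
= binarize(108) + "0"
= binarize(54) + "0" + "0"
= binarize(27) + "0" + "0" + "0"
= binarize(13) + "1" + "0" + "0" + "0"
= binarize(6) + "1" + "1" + "0" + "0" + "0"
= binarize(3) + "0" + "1" + "1" + "0" + "0" + "0"
= binarize(1) + "1" + "0" + "1" + "1" + "0" + "0" + "0"
= "1" + "1" + "0" + "1" + "1" + "0" + "0" + "0"
= "11011000"


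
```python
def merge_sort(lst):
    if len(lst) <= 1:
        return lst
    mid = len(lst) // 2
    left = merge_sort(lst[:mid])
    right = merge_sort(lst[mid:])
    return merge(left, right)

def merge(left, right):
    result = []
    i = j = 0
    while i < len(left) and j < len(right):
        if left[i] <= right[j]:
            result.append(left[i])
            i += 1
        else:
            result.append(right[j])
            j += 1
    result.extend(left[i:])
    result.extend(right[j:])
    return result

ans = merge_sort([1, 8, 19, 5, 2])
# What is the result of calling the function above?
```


merge_sort([1, 8, 19, 5, 2])
Split into [1, 8] and [19, 5, 2]
Left sorted: [1, 8]
Right sorted: [2, 5, 19]
Merge [1, 8] and [2, 5, 19]
= [1, 2, 5, 8, 19]


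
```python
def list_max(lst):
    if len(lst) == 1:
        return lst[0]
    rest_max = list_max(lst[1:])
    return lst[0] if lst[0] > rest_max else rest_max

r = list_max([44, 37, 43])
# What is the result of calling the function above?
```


list_max([44, 37, 43])
= compare 44 with list_max([37, 43])
= compare 37 with list_max([43])
Base: list_max([43]) = 43
compare 37 with 43: max = 43
compare 44 with 43: max = 44
= 44


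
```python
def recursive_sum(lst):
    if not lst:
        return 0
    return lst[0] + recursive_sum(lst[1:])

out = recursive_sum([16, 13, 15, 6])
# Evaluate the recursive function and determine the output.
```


recursive_sum([16, 13, 15, 6])
= 16 + recursive_sum([13, 15, 6])
= 16 + 13 + recursive_sum([15, 6])
= 16 + 13 + 15 + recursive_sum([6])
= 16 + 13 + 15 + 6 + recursive_sum([])
= 16 + 13 + 15 + 6 + 0
= 50


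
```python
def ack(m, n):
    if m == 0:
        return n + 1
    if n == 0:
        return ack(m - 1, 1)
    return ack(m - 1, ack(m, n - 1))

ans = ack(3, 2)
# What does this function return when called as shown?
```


ack(3, 2)
= ack(2, ack(3, 1))
First compute ack(3, 1) = 13
= ack(2, 13)
= 29


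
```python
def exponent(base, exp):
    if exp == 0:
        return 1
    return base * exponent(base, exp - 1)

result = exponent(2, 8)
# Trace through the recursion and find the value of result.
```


exponent(2, 8)
= 2 * exponent(2, 7)
= 2 * 2 * exponent(2, 6)
= 2 * 2 * 2 * exponent(2, 5)
= 2 * 2 * 2 * 2 * exponent(2, 4)
= 2 * 2 * 2 * 2 * 2 * exponent(2, 3)
= 2 * 2 * 2 * 2 * 2 * 2 * exponent(2, 2)
= 2 * 2 * 2 * 2 * 2 * 2 * 2 * exponent(2, 1)
= 2 * 2 * 2 * 2 * 2 * 2 * 2 * 2 * exponent(2, 0)
= 2 * 2 * 2 * 2 * 2 * 2 * 2 * 2 * 1
= 256


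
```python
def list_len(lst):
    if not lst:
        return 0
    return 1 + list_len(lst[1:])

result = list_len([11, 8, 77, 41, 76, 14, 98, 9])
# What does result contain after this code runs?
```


list_len([11, 8, 77, 41, 76, 14, 98, 9])
= 1 + list_len([8, 77, 41, 76, 14, 98, 9])
= 1 + 1 + list_len([77, 41, 76, 14, 98, 9])
= 1 + 1 + 1 + list_len([41, 76, 14, 98, 9])
= 1 + 1 + 1 + 1 + list_len([76, 14, 98, 9])
= 1 + 1 + 1 + 1 + 1 + list_len([14, 98, 9])
= 1 + 1 + 1 + 1 + 1 + 1 + list_len([98, 9])
= 1 + 1 + 1 + 1 + 1 + 1 + 1 + list_len([9])
= 1 + 1 + 1 + 1 + 1 + 1 + 1 + 1 + list_len([])
= 1 + 1 + 1 + 1 + 1 + 1 + 1 + 1 + 0
= 8
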